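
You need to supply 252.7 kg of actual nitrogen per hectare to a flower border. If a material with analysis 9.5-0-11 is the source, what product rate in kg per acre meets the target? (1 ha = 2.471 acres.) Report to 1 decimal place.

1076.5 kg of product per acre

Product per hectare = 252.7 / 9.5% = 2660 kg.
Convert to per acre: 2660 × 0.404694 = 1076.49 kg.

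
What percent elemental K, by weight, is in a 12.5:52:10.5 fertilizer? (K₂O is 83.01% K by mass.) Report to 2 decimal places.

8.72% K

%K = 10.5 × 0.8301 = 8.71605%.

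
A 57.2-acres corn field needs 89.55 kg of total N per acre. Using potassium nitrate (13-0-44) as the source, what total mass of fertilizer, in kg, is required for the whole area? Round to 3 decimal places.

Product per acre = 89.55 / 13% = 688.846 kg.
Total product = 688.846 × 57.2 = 39402 kg.

39402.000 kg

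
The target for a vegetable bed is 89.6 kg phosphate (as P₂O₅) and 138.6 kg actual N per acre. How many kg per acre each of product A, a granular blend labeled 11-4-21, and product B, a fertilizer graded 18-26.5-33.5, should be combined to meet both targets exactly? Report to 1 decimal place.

Let a = kg of product A, b = kg of product B (per acre).
P₂O₅: 0.04·a + 0.265·b = 89.6
N: 0.11·a + 0.18·b = 138.6
Eliminate a: (row1) − 0.04/0.11·(row2) → 0.199545·b = 39.2, so b = 196.446.
Back-substitute: a = (89.6 − 0.265·196.446) / 0.04 = 938.542.

938.5 kg product A, 196.4 kg product B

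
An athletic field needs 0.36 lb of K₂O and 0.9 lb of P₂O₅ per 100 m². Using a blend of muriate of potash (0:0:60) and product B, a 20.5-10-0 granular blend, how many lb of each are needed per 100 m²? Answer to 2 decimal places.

0.60 lb muriate of potash, 9.00 lb product B

Let a = lb of muriate of potash, b = lb of product B (per 100 m²).
K₂O: 0.6·a + 0·b = 0.36
P₂O₅: 0·a + 0.1·b = 0.9
Solving simultaneously: a = 0.6, b = 9.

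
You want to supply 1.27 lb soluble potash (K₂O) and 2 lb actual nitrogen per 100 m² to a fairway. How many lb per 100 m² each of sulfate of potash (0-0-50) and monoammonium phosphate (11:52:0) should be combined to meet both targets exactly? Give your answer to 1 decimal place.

With a, b = lb per 100 m² of sulfate of potash and monoammonium phosphate:
K₂O: 0.5·a + 0·b = 1.27
N: 0·a + 0.11·b = 2
Solving simultaneously: a = 2.54, b = 18.1818.

2.5 lb sulfate of potash, 18.2 lb monoammonium phosphate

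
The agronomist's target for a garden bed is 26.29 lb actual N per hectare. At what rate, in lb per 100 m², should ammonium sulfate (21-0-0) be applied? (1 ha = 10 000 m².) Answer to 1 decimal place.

1.3 lb of product per hundred sq m

Product per hectare = 26.29 / 21% = 125.19 lb.
Convert to per 100 m²: 125.19 × 0.01 = 1.2519 lb.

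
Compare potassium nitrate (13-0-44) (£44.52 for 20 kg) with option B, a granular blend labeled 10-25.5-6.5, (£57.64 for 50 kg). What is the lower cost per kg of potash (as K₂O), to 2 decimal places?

potassium nitrate: K₂O per bag = 20 × 44% = 8.8 kg; cost = 44.52 / 8.8 = £5.0591/kg K₂O.
option B: K₂O per bag = 50 × 6.5% = 3.25 kg; cost = 57.64 / 3.25 = £17.7354/kg K₂O.
potassium nitrate is cheaper.

£5.06 per kg K₂O (potassium nitrate)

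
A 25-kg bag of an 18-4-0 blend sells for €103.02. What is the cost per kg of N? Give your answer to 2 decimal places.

N in bag = 25 × 18% = 4.5 kg.
Cost per kg N = €103.02 / 4.5 = €22.8933.

€22.89 per kg N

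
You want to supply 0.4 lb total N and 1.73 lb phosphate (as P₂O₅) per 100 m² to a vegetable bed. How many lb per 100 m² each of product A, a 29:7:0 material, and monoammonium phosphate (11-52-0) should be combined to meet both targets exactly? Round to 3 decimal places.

With a, b = lb per 100 m² of product A and monoammonium phosphate:
N: 0.29·a + 0.11·b = 0.4
P₂O₅: 0.07·a + 0.52·b = 1.73
Eliminate a: (row1) − 0.29/0.07·(row2) → -2.04429·b = -6.76714, so b = 3.31027.
Back-substitute: a = (0.4 − 0.11·3.31027) / 0.29 = 0.12369.

0.124 lb product A, 3.310 lb monoammonium phosphate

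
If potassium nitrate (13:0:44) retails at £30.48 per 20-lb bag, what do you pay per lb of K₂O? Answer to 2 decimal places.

K₂O in bag = 20 × 44% = 8.8 lb.
Cost per lb K₂O = £30.48 / 8.8 = £3.4636.

£3.46 per lb K₂O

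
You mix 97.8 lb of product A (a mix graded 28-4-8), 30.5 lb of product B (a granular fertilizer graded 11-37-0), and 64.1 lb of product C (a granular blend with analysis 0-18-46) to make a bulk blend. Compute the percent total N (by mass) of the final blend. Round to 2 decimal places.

Total mass = 97.8 + 30.5 + 64.1 = 192.4 lb.
N mass = 28%×97.8 + 11%×30.5 + 0%×64.1 = 30.739 lb.
% N = 30.739 / 192.4 = 15.9766%.

15.98% N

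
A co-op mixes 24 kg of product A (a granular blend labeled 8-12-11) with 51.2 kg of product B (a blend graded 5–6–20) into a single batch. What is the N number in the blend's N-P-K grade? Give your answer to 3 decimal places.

Total mass = 24 + 51.2 = 75.2 kg.
N mass = 8%×24 + 5%×51.2 = 4.48 kg.
% N = 4.48 / 75.2 = 5.95745%.

5.957% N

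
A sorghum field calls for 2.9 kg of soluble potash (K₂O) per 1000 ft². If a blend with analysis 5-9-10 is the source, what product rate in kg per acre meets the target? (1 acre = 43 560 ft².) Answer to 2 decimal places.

1263.24 kg of product per acre

Product per 1000 ft² = 2.9 / 10% = 29 kg.
Convert to per acre: 29 × 43.56 = 1263.24 kg.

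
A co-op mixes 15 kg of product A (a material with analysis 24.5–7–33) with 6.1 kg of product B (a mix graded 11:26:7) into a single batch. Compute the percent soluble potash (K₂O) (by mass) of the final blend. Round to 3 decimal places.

25.483% K₂O

Total mass = 15 + 6.1 = 21.1 kg.
K₂O mass = 33%×15 + 7%×6.1 = 5.377 kg.
% K₂O = 5.377 / 21.1 = 25.4834%.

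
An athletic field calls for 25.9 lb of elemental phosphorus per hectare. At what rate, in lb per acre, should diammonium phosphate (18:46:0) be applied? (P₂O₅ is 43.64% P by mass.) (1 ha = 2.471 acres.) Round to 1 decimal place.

As P₂O₅: 25.9 / 0.4364 = 59.3492 lb per hectare.
Product per hectare = 59.3492 / 46% = 129.02 lb.
Convert to per acre: 129.02 × 0.404694 = 52.2137 lb.

52.2 lb of product per acre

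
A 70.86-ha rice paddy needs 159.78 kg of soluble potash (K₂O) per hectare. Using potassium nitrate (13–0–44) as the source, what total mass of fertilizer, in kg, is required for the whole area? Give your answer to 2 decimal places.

25731.84 kg

Product per hectare = 159.78 / 44% = 363.136 kg.
Total product = 363.136 × 70.86 = 25731.843 kg.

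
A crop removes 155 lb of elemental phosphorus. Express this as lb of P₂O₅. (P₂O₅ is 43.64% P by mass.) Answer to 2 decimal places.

355.18 lb P₂O₅

P₂O₅ = 155 / 0.4364 = 355.179 lb.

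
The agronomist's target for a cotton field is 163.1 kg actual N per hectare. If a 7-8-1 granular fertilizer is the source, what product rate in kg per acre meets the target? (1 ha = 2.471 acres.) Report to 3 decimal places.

942.938 kg of product per acre

Product per hectare = 163.1 / 7% = 2330 kg.
Convert to per acre: 2330 × 0.404694 = 942.9381 kg.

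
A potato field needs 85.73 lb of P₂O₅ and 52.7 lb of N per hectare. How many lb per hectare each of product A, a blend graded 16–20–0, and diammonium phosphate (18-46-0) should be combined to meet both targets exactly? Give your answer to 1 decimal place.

Per-hectare balance (a = product A, b = diammonium phosphate):
P₂O₅: 0.2·a + 0.46·b = 85.73
N: 0.16·a + 0.18·b = 52.7
From row1: a = (85.73 − 0.46·b) / 0.2.
Into row2: 0.16·(85.73 − 0.46·b)/0.2 + 0.18·b = 52.7 → b = 84.4894, a = 234.324.

234.3 lb product A, 84.5 lb diammonium phosphate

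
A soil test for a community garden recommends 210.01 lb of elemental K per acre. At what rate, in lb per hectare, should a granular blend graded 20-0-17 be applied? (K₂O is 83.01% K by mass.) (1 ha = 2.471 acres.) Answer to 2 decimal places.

3677.34 lb of product per hectare

As K₂O: 210.01 / 0.8301 = 252.994 lb per acre.
Product per acre = 252.994 / 17% = 1488.2 lb.
Convert to per hectare: 1488.2 × 2.471 = 3677.337 lb.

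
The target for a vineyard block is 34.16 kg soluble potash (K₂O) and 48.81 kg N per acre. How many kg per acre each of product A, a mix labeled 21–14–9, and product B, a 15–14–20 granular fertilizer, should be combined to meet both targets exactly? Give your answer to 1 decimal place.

With a, b = kg per acre of product A and product B:
K₂O: 0.09·a + 0.2·b = 34.16
N: 0.21·a + 0.15·b = 48.81
From row1: a = (34.16 − 0.2·b) / 0.09.
Into row2: 0.21·(34.16 − 0.2·b)/0.09 + 0.15·b = 48.81 → b = 97.5684, a = 162.737.

162.7 kg product A, 97.6 kg product B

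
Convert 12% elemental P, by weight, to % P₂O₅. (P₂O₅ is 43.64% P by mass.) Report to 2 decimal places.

27.50% P₂O₅

%P₂O₅ = 12 / 0.4364 = 27.4977%.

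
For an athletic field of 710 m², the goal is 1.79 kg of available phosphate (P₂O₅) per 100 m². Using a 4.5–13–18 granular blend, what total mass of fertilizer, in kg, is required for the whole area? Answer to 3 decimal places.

97.762 kg

Product per 100 m² = 1.79 / 13% = 13.7692 kg.
Total product = 13.7692 × 710 / 100 = 97.7615 kg.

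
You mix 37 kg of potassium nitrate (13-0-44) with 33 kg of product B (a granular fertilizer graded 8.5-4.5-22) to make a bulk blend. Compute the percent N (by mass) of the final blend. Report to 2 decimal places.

Total mass = 37 + 33 = 70 kg.
N mass = 13%×37 + 8.5%×33 = 7.615 kg.
% N = 7.615 / 70 = 10.8786%.

10.88% N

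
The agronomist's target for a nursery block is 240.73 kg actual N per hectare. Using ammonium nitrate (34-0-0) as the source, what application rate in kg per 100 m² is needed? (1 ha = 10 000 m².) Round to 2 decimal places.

Product per hectare = 240.73 / 34% = 708.029 kg.
Convert to per 100 m²: 708.029 × 0.01 = 7.08029 kg.

7.08 kg of product per hundred sq m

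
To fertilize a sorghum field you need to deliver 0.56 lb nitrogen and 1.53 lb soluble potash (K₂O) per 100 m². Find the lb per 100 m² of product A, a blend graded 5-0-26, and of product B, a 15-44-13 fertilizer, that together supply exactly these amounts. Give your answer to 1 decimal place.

4.8 lb product A, 2.1 lb product B

Let a = lb of product A, b = lb of product B (per 100 m²).
N: 0.05·a + 0.15·b = 0.56
K₂O: 0.26·a + 0.13·b = 1.53
From row1: a = (0.56 − 0.15·b) / 0.05.
Into row2: 0.26·(0.56 − 0.15·b)/0.05 + 0.13·b = 1.53 → b = 2.12615, a = 4.82154.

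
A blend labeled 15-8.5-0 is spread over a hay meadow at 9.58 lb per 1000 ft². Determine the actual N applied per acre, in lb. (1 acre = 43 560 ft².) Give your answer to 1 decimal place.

62.6 lb N per acre

nitrogen per 1000 ft² = 9.58 × 15% = 1.437 lb.
Convert to per acre: 1.437 × 43.56 = 62.5957 lb.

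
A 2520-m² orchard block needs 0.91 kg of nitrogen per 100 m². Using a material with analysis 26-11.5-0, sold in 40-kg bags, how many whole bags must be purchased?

Product per 100 m² = 0.91 / 26% = 3.5 kg.
Total product = 3.5 × 2520 / 100 = 88.2 kg.
Bags = ⌈88.2 / 40⌉ = 3.

3 bags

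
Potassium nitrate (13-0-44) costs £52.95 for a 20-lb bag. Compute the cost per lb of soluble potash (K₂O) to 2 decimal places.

K₂O in bag = 20 × 44% = 8.8 lb.
Cost per lb K₂O = £52.95 / 8.8 = £6.0170.

£6.02 per lb K₂O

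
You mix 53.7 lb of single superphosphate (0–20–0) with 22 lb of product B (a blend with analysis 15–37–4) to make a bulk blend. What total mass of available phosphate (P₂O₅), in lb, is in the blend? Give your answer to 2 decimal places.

18.88 lb P₂O₅

P₂O₅ mass = 20%×53.7 + 37%×22 = 18.88 lb.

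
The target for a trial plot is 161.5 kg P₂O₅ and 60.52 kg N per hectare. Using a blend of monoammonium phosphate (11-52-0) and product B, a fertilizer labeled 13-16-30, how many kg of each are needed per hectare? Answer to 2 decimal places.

Per-hectare balance (a = monoammonium phosphate, b = product B):
P₂O₅: 0.52·a + 0.16·b = 161.5
N: 0.11·a + 0.13·b = 60.52
Eliminate a: (row1) − 0.52/0.11·(row2) → -0.454545·b = -124.595, so b = 274.108.
Back-substitute: a = (161.5 − 0.16·274.108) / 0.52 = 226.236.

226.24 kg monoammonium phosphate, 274.11 kg product B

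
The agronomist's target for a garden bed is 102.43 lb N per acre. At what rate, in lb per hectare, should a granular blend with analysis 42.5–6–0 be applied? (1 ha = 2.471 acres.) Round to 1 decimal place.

Product per acre = 102.43 / 42.5% = 241.012 lb.
Convert to per hectare: 241.012 × 2.471 = 595.54 lb.

595.5 lb of product per hectare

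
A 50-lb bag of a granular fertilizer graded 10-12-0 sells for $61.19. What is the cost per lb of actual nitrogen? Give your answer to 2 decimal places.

N in bag = 50 × 10% = 5 lb.
Cost per lb N = $61.19 / 5 = $12.2380.

$12.24 per lb N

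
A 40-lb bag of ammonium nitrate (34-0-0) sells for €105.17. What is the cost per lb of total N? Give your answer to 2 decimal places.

€7.73 per lb N

N in bag = 40 × 34% = 13.6 lb.
Cost per lb N = €105.17 / 13.6 = €7.7331.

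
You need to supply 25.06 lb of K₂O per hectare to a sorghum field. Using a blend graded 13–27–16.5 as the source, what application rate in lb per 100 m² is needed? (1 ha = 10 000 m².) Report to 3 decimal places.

Product per hectare = 25.06 / 16.5% = 151.879 lb.
Convert to per 100 m²: 151.879 × 0.01 = 1.51879 lb.

1.519 lb of product per hundred sq m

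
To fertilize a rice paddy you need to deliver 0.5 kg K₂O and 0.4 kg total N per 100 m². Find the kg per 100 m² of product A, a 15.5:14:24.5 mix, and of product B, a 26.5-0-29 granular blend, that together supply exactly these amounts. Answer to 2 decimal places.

0.83 kg product A, 1.03 kg product B

With a, b = kg per 100 m² of product A and product B:
K₂O: 0.245·a + 0.29·b = 0.5
N: 0.155·a + 0.265·b = 0.4
Solving simultaneously: a = 0.826033, b = 1.02628.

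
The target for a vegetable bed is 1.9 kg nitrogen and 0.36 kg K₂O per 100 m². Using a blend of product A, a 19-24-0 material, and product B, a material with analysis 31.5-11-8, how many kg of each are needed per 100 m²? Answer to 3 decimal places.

2.539 kg product A, 4.500 kg product B

Per-100 m² balance (a = product A, b = product B):
N: 0.19·a + 0.315·b = 1.9
K₂O: 0·a + 0.08·b = 0.36
Solving simultaneously: a = 2.53947, b = 4.5.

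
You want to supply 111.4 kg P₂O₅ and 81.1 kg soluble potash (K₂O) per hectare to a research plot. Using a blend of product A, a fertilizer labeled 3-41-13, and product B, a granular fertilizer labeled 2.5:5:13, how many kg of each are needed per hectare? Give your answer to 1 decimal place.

222.8 kg product A, 401.0 kg product B

Let a = kg of product A, b = kg of product B (per hectare).
P₂O₅: 0.41·a + 0.05·b = 111.4
K₂O: 0.13·a + 0.13·b = 81.1
Solving simultaneously: a = 222.799, b = 401.047.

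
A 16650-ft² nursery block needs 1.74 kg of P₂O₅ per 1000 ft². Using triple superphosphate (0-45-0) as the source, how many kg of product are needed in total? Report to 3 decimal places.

64.380 kg

Product per 1000 ft² = 1.74 / 45% = 3.86667 kg.
Total product = 3.86667 × 16650 / 1000 = 64.38 kg.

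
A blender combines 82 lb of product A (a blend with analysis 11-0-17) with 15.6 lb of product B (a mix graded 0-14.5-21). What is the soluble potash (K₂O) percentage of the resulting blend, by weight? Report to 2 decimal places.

Total mass = 82 + 15.6 = 97.6 lb.
K₂O mass = 17%×82 + 21%×15.6 = 17.216 lb.
% K₂O = 17.216 / 97.6 = 17.6393%.

17.64% K₂O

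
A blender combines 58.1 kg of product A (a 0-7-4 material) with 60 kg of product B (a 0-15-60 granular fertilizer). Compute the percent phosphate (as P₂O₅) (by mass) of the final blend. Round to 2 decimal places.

11.06% P₂O₅

Total mass = 58.1 + 60 = 118.1 kg.
P₂O₅ mass = 7%×58.1 + 15%×60 = 13.067 kg.
% P₂O₅ = 13.067 / 118.1 = 11.0644%.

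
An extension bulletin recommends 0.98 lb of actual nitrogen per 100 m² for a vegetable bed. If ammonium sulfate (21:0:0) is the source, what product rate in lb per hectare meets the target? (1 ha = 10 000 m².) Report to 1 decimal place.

Product per 100 m² = 0.98 / 21% = 4.66667 lb.
Convert to per hectare: 4.66667 × 100 = 466.667 lb.

466.7 lb of product per hectare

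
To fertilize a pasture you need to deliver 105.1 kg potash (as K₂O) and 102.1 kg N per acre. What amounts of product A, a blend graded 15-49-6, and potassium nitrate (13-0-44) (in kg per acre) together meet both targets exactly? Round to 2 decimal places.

Per-acre balance (a = product A, b = potassium nitrate):
K₂O: 0.06·a + 0.44·b = 105.1
N: 0.15·a + 0.13·b = 102.1
Eliminate a: (row1) − 0.06/0.15·(row2) → 0.388·b = 64.26, so b = 165.619.
Back-substitute: a = (105.1 − 0.44·165.619) / 0.06 = 537.131.

537.13 kg product A, 165.62 kg potassium nitrate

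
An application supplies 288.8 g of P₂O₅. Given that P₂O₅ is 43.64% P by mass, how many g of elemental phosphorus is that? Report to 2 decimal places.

P = 288.8 × 0.4364 = 126.032 g.

126.03 g P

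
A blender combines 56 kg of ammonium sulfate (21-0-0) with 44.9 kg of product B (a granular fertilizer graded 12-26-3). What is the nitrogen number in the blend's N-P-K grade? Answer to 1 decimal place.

Total mass = 56 + 44.9 = 100.9 kg.
N mass = 21%×56 + 12%×44.9 = 17.148 kg.
% N = 17.148 / 100.9 = 16.995%.

17.0% N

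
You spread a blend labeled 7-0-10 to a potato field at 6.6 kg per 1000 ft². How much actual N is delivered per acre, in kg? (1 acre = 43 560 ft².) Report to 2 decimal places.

20.12 kg N per acre

nitrogen per 1000 ft² = 6.6 × 7% = 0.462 kg.
Convert to per acre: 0.462 × 43.56 = 20.1247 kg.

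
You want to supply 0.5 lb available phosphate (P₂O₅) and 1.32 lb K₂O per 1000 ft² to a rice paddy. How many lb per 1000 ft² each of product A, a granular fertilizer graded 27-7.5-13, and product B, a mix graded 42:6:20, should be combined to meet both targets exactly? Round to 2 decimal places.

Per-1000 ft² balance (a = product A, b = product B):
P₂O₅: 0.075·a + 0.06·b = 0.5
K₂O: 0.13·a + 0.2·b = 1.32
Eliminate b: (row1) − 0.06/0.2·(row2) → 0.036·a = 0.104, so a = 2.88889.
Then b = (1.32 − 0.13·2.88889) / 0.2 = 4.72222.

2.89 lb product A, 4.72 lb product B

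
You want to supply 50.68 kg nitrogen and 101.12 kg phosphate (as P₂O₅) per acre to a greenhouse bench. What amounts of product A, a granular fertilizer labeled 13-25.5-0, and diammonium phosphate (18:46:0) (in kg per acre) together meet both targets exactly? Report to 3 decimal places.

367.712 kg product A, 15.986 kg diammonium phosphate

Let a = kg of product A, b = kg of diammonium phosphate (per acre).
N: 0.13·a + 0.18·b = 50.68
P₂O₅: 0.255·a + 0.46·b = 101.12
Eliminate a: (row1) − 0.13/0.255·(row2) → -0.0545098·b = -0.871373, so b = 15.9856.
Back-substitute: a = (50.68 − 0.18·15.9856) / 0.13 = 367.7122.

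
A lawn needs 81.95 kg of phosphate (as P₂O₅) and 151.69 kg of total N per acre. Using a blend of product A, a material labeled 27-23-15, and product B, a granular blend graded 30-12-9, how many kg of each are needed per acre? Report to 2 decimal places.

With a, b = kg per acre of product A and product B:
P₂O₅: 0.23·a + 0.12·b = 81.95
N: 0.27·a + 0.3·b = 151.69
Eliminate a: (row1) − 0.23/0.27·(row2) → -0.135556·b = -47.2674, so b = 348.694.
Back-substitute: a = (81.95 − 0.12·348.694) / 0.23 = 174.377.

174.38 kg product A, 348.69 kg product B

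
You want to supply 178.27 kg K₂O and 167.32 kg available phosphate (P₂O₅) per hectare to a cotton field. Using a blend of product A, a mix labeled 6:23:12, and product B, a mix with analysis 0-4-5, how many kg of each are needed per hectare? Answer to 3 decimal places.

184.358 kg product A, 3122.940 kg product B

With a, b = kg per hectare of product A and product B:
K₂O: 0.12·a + 0.05·b = 178.27
P₂O₅: 0.23·a + 0.04·b = 167.32
Solving simultaneously: a = 184.3582, b = 3122.9403.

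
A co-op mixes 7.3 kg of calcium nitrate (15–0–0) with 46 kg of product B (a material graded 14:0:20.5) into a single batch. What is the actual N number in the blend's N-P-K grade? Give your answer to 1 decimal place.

14.1% N

Total mass = 7.3 + 46 = 53.3 kg.
N mass = 15%×7.3 + 14%×46 = 7.535 kg.
% N = 7.535 / 53.3 = 14.137%.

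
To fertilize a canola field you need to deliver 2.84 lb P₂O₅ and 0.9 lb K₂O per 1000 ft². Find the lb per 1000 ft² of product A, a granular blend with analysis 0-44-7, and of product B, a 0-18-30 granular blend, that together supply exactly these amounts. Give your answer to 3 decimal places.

With a, b = lb per 1000 ft² of product A and product B:
P₂O₅: 0.44·a + 0.18·b = 2.84
K₂O: 0.07·a + 0.3·b = 0.9
Eliminate b: (row1) − 0.18/0.3·(row2) → 0.398·a = 2.3, so a = 5.77889.
Then b = (0.9 − 0.07·5.77889) / 0.3 = 1.65159.

5.779 lb product A, 1.652 lb product B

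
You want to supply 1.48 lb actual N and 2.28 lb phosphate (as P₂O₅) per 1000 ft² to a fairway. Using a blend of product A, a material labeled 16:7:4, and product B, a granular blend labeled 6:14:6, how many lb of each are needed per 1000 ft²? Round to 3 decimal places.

3.868 lb product A, 14.352 lb product B

With a, b = lb per 1000 ft² of product A and product B:
N: 0.16·a + 0.06·b = 1.48
P₂O₅: 0.07·a + 0.14·b = 2.28
From row1: a = (1.48 − 0.06·b) / 0.16.
Into row2: 0.07·(1.48 − 0.06·b)/0.16 + 0.14·b = 2.28 → b = 14.3516, a = 3.86813.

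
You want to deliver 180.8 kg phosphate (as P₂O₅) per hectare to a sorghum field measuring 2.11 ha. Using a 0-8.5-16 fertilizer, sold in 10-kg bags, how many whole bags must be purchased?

449 bags

Product per hectare = 180.8 / 8.5% = 2127.06 kg.
Total product = 2127.06 × 2.11 = 4488.09 kg.
Bags = ⌈4488.09 / 10⌉ = 449.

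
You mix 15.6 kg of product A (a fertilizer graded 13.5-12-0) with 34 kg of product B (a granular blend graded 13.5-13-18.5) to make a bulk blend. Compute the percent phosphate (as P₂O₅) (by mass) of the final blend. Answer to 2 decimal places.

Total mass = 15.6 + 34 = 49.6 kg.
P₂O₅ mass = 12%×15.6 + 13%×34 = 6.292 kg.
% P₂O₅ = 6.292 / 49.6 = 12.6855%.

12.69% P₂O₅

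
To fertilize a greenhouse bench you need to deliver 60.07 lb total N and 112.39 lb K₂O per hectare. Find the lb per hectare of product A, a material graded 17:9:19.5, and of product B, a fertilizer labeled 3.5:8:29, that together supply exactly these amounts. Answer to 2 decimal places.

317.52 lb product A, 174.05 lb product B

Per-hectare balance (a = product A, b = product B):
N: 0.17·a + 0.035·b = 60.07
K₂O: 0.195·a + 0.29·b = 112.39
Solving simultaneously: a = 317.5197, b = 174.047.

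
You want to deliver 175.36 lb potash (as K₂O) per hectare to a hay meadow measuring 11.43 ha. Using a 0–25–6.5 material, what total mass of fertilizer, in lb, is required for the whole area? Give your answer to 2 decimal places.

Product per hectare = 175.36 / 6.5% = 2697.85 lb.
Total product = 2697.85 × 11.43 = 30836.382 lb.

30836.38 lb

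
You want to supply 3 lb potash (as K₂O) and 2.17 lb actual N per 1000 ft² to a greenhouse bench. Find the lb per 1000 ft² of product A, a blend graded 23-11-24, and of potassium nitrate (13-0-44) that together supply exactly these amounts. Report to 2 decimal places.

Per-1000 ft² balance (a = product A, b = potassium nitrate):
K₂O: 0.24·a + 0.44·b = 3
N: 0.23·a + 0.13·b = 2.17
From row1: a = (3 − 0.44·b) / 0.24.
Into row2: 0.23·(3 − 0.44·b)/0.24 + 0.13·b = 2.17 → b = 2.41714, a = 8.06857.

8.07 lb product A, 2.42 lb potassium nitrate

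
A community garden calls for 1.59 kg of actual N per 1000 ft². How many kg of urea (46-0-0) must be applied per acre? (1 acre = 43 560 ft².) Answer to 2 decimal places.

Product per 1000 ft² = 1.59 / 46% = 3.45652 kg.
Convert to per acre: 3.45652 × 43.56 = 150.566 kg.

150.57 kg of product per acre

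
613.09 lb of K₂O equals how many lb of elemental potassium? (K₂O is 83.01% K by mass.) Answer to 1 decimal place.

K = 613.09 × 0.8301 = 508.926 lb.

508.9 lb K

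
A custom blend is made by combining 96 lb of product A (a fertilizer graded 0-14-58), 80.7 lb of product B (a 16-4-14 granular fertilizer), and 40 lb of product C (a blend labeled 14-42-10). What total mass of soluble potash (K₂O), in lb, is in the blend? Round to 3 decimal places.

70.978 lb K₂O

K₂O mass = 58%×96 + 14%×80.7 + 10%×40 = 70.978 lb.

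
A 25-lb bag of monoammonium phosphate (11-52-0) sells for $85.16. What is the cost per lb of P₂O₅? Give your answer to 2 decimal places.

$6.55 per lb P₂O₅

P₂O₅ in bag = 25 × 52% = 13 lb.
Cost per lb P₂O₅ = $85.16 / 13 = $6.5508.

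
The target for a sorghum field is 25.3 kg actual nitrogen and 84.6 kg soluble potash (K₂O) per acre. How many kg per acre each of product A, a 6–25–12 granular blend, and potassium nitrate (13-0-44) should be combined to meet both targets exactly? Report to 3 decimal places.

With a, b = kg per acre of product A and potassium nitrate:
N: 0.06·a + 0.13·b = 25.3
K₂O: 0.12·a + 0.44·b = 84.6
From row1: a = (25.3 − 0.13·b) / 0.06.
Into row2: 0.12·(25.3 − 0.13·b)/0.06 + 0.44·b = 84.6 → b = 188.8889, a = 12.4074.

12.407 kg product A, 188.889 kg potassium nitrate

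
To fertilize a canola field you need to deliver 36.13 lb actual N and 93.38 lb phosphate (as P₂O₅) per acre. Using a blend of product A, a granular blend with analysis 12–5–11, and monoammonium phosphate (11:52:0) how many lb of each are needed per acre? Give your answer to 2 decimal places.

With a, b = lb per acre of product A and monoammonium phosphate:
N: 0.12·a + 0.11·b = 36.13
P₂O₅: 0.05·a + 0.52·b = 93.38
Eliminate a: (row1) − 0.12/0.05·(row2) → -1.138·b = -187.982, so b = 165.186.
Back-substitute: a = (36.13 − 0.11·165.186) / 0.12 = 149.663.

149.66 lb product A, 165.19 lb monoammonium phosphate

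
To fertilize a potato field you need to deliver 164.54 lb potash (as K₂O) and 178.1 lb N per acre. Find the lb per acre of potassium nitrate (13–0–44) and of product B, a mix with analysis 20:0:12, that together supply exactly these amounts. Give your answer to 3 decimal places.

159.337 lb potassium nitrate, 786.931 lb product B

With a, b = lb per acre of potassium nitrate and product B:
K₂O: 0.44·a + 0.12·b = 164.54
N: 0.13·a + 0.2·b = 178.1
From row1: a = (164.54 − 0.12·b) / 0.44.
Into row2: 0.13·(164.54 − 0.12·b)/0.44 + 0.2·b = 178.1 → b = 786.9309, a = 159.33702.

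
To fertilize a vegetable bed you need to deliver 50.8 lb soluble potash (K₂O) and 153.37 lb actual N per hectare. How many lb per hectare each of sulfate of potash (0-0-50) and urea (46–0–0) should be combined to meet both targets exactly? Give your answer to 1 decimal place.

Per-hectare balance (a = sulfate of potash, b = urea):
K₂O: 0.5·a + 0·b = 50.8
N: 0·a + 0.46·b = 153.37
Solving simultaneously: a = 101.6, b = 333.413.

101.6 lb sulfate of potash, 333.4 lb urea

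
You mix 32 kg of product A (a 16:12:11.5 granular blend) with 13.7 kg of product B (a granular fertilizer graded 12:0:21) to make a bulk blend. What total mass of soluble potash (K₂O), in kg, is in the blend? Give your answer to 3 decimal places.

K₂O mass = 11.5%×32 + 21%×13.7 = 6.557 kg.

6.557 kg K₂O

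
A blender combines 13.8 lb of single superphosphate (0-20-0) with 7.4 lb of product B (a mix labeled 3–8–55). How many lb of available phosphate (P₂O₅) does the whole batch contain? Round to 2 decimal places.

P₂O₅ mass = 20%×13.8 + 8%×7.4 = 3.352 lb.

3.35 lb P₂O₅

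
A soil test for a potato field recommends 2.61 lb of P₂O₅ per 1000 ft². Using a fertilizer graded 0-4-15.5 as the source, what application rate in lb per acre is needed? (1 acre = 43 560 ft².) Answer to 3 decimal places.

2842.290 lb of product per acre

Product per 1000 ft² = 2.61 / 4% = 65.25 lb.
Convert to per acre: 65.25 × 43.56 = 2842.29 lb.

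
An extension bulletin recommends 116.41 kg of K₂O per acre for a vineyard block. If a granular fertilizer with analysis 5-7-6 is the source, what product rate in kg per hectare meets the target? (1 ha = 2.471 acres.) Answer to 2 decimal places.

4794.15 kg of product per hectare

Product per acre = 116.41 / 6% = 1940.17 kg.
Convert to per hectare: 1940.17 × 2.471 = 4794.152 kg.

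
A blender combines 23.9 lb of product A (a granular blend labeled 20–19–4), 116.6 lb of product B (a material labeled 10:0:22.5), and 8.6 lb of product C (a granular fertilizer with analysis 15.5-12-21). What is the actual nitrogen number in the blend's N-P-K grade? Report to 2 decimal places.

11.92% N

Total mass = 23.9 + 116.6 + 8.6 = 149.1 lb.
N mass = 20%×23.9 + 10%×116.6 + 15.5%×8.6 = 17.773 lb.
% N = 17.773 / 149.1 = 11.9202%.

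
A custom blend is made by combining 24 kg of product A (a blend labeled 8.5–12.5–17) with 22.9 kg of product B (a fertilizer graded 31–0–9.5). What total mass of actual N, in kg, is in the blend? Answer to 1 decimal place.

9.1 kg N

N mass = 8.5%×24 + 31%×22.9 = 9.139 kg.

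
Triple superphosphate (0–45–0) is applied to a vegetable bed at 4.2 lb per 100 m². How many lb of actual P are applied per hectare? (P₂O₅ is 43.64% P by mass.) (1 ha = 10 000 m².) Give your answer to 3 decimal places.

82.480 lb P per hectare

P₂O₅ per 100 m² = 4.2 × 45% = 1.89 lb.
Elemental P = 1.89 × 0.4364 = 0.824796 lb per 100 m².
Convert to per hectare: 0.824796 × 100 = 82.4796 lb.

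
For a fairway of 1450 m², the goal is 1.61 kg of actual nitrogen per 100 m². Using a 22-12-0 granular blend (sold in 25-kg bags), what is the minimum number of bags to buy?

5 bags

Product per 100 m² = 1.61 / 22% = 7.31818 kg.
Total product = 7.31818 × 1450 / 100 = 106.114 kg.
Bags = ⌈106.114 / 25⌉ = 5.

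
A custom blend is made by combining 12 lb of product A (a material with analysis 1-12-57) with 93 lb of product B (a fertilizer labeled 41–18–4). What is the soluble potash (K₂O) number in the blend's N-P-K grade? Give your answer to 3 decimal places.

Total mass = 12 + 93 = 105 lb.
K₂O mass = 57%×12 + 4%×93 = 10.56 lb.
% K₂O = 10.56 / 105 = 10.0571%.

10.057% K₂O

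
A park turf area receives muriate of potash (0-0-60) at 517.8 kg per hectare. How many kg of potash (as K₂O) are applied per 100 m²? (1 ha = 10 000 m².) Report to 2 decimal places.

3.11 kg K₂O per hundred sq m

K₂O per hectare = 517.8 × 60% = 310.68 kg.
Convert to per 100 m²: 310.68 × 0.01 = 3.1068 kg.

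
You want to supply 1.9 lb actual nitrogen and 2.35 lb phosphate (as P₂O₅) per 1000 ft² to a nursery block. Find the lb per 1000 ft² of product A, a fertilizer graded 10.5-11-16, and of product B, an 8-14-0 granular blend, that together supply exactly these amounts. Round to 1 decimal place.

13.2 lb product A, 6.4 lb product B

Let a = lb of product A, b = lb of product B (per 1000 ft²).
N: 0.105·a + 0.08·b = 1.9
P₂O₅: 0.11·a + 0.14·b = 2.35
Solving simultaneously: a = 13.2203, b = 6.39831.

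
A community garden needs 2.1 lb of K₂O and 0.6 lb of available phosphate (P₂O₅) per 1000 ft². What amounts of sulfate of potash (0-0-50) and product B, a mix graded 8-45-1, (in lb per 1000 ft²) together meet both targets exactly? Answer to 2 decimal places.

Let a = lb of sulfate of potash, b = lb of product B (per 1000 ft²).
K₂O: 0.5·a + 0.01·b = 2.1
P₂O₅: 0·a + 0.45·b = 0.6
Solving simultaneously: a = 4.17333, b = 1.33333.

4.17 lb sulfate of potash, 1.33 lb product B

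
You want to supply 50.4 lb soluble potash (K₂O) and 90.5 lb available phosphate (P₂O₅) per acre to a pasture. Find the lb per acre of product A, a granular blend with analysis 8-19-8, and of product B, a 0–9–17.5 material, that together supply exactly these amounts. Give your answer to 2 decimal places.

433.84 lb product A, 89.67 lb product B

Let a = lb of product A, b = lb of product B (per acre).
K₂O: 0.08·a + 0.175·b = 50.4
P₂O₅: 0.19·a + 0.09·b = 90.5
Eliminate a: (row1) − 0.08/0.19·(row2) → 0.137105·b = 12.2947, so b = 89.6737.
Back-substitute: a = (50.4 − 0.175·89.6737) / 0.08 = 433.839.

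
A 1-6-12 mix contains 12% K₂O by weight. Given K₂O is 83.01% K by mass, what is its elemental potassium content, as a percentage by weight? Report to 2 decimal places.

9.96% K

%K = 12 × 0.8301 = 9.9612%.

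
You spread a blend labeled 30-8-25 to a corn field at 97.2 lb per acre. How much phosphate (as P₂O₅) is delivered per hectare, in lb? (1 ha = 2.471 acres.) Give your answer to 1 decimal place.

19.2 lb P₂O₅ per hectare

P₂O₅ per acre = 97.2 × 8% = 7.776 lb.
Convert to per hectare: 7.776 × 2.471 = 19.2145 lb.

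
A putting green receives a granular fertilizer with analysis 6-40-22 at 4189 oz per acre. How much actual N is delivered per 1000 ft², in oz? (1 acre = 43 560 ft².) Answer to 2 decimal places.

nitrogen per acre = 4189 × 6% = 251.34 oz.
Convert to per 1000 ft²: 251.34 × 0.0229568 = 5.76997 oz.

5.77 oz N per thousand sq ft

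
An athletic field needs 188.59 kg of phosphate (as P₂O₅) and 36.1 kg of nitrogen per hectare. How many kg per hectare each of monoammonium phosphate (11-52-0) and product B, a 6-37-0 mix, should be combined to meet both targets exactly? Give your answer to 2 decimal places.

214.91 kg monoammonium phosphate, 207.67 kg product B

With a, b = kg per hectare of monoammonium phosphate and product B:
P₂O₅: 0.52·a + 0.37·b = 188.59
N: 0.11·a + 0.06·b = 36.1
Eliminate b: (row1) − 0.37/0.06·(row2) → -0.158333·a = -34.0267, so a = 214.905.
Then b = (36.1 − 0.11·214.905) / 0.06 = 207.674.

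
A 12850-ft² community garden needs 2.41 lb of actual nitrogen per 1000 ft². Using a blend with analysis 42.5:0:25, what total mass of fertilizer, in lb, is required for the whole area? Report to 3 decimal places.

72.867 lb

Product per 1000 ft² = 2.41 / 42.5% = 5.67059 lb.
Total product = 5.67059 × 12850 / 1000 = 72.8671 lb.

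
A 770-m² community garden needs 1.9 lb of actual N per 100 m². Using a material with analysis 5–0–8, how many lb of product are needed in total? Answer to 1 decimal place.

Product per 100 m² = 1.9 / 5% = 38 lb.
Total product = 38 × 770 / 100 = 292.6 lb.

292.6 lb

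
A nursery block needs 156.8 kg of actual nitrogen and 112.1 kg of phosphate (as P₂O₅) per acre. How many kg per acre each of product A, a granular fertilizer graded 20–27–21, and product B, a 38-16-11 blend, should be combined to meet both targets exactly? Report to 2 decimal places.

With a, b = kg per acre of product A and product B:
N: 0.2·a + 0.38·b = 156.8
P₂O₅: 0.27·a + 0.16·b = 112.1
Solving simultaneously: a = 248.017, b = 282.096.

248.02 kg product A, 282.10 kg product B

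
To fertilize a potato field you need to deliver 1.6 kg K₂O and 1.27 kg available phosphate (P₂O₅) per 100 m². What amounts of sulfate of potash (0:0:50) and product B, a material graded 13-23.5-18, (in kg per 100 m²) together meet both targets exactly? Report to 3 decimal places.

1.254 kg sulfate of potash, 5.404 kg product B

Let a = kg of sulfate of potash, b = kg of product B (per 100 m²).
K₂O: 0.5·a + 0.18·b = 1.6
P₂O₅: 0·a + 0.235·b = 1.27
Solving simultaneously: a = 1.25447, b = 5.40426.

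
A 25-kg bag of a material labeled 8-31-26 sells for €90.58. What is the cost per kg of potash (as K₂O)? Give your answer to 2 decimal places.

€13.94 per kg K₂O

K₂O in bag = 25 × 26% = 6.5 kg.
Cost per kg K₂O = €90.58 / 6.5 = €13.9354.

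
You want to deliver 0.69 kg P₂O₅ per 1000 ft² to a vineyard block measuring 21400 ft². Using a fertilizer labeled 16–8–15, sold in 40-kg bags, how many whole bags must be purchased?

Product per 1000 ft² = 0.69 / 8% = 8.625 kg.
Total product = 8.625 × 21400 / 1000 = 184.575 kg.
Bags = ⌈184.575 / 40⌉ = 5.

5 bags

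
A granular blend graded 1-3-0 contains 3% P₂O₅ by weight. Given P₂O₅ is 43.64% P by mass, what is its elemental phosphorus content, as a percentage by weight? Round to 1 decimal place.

1.3% P

%P = 3 × 0.4364 = 1.3092%.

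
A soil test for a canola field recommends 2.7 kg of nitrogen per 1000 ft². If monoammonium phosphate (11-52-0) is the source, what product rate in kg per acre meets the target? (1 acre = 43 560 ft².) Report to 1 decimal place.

Product per 1000 ft² = 2.7 / 11% = 24.5455 kg.
Convert to per acre: 24.5455 × 43.56 = 1069.2 kg.

1069.2 kg of product per acre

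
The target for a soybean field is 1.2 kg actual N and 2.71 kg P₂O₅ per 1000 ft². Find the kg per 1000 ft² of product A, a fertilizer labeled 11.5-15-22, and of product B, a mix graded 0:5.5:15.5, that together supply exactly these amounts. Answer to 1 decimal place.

Per-1000 ft² balance (a = product A, b = product B):
N: 0.115·a + 0·b = 1.2
P₂O₅: 0.15·a + 0.055·b = 2.71
Eliminate b: (row1) − 0/0.055·(row2) → 0.115·a = 1.2, so a = 10.4348.
Then b = (2.71 − 0.15·10.4348) / 0.055 = 20.8142.

10.4 kg product A, 20.8 kg product B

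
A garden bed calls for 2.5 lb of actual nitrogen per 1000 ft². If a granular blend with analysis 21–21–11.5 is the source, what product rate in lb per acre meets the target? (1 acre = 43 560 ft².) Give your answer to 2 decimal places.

518.57 lb of product per acre

Product per 1000 ft² = 2.5 / 21% = 11.9048 lb.
Convert to per acre: 11.9048 × 43.56 = 518.571 lb.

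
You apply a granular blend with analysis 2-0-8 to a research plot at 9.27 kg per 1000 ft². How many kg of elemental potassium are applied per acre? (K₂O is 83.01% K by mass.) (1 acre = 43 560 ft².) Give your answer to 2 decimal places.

26.82 kg K per acre

K₂O per 1000 ft² = 9.27 × 8% = 0.7416 kg.
Elemental K = 0.7416 × 0.8301 = 0.615602 kg per 1000 ft².
Convert to per acre: 0.615602 × 43.56 = 26.8156 kg.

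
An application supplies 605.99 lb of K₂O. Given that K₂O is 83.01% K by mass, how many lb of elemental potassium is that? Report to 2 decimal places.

503.03 lb K

K = 605.99 × 0.8301 = 503.032 lb.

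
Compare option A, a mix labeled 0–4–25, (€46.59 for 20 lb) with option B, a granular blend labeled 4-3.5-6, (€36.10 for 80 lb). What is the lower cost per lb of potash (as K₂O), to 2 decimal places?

€7.52 per lb K₂O (option B)

option A: K₂O per bag = 20 × 25% = 5 lb; cost = 46.59 / 5 = €9.3180/lb K₂O.
option B: K₂O per bag = 80 × 6% = 4.8 lb; cost = 36.10 / 4.8 = €7.5208/lb K₂O.
option B is cheaper.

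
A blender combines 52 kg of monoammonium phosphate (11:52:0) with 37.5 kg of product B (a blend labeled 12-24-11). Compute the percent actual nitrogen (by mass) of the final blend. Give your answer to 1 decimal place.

11.4% N

Total mass = 52 + 37.5 = 89.5 kg.
N mass = 11%×52 + 12%×37.5 = 10.22 kg.
% N = 10.22 / 89.5 = 11.419%.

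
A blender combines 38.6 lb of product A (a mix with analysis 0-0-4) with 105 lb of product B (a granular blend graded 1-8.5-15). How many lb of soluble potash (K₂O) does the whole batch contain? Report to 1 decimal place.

17.3 lb K₂O

K₂O mass = 4%×38.6 + 15%×105 = 17.294 lb.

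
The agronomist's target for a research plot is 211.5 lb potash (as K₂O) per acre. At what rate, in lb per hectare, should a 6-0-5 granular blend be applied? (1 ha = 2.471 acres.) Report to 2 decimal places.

Product per acre = 211.5 / 5% = 4230 lb.
Convert to per hectare: 4230 × 2.471 = 10452.33 lb.

10452.33 lb of product per hectare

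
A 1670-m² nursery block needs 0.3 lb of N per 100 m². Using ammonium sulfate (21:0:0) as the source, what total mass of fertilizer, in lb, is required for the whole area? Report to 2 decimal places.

23.86 lb

Product per 100 m² = 0.3 / 21% = 1.42857 lb.
Total product = 1.42857 × 1670 / 100 = 23.8571 lb.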